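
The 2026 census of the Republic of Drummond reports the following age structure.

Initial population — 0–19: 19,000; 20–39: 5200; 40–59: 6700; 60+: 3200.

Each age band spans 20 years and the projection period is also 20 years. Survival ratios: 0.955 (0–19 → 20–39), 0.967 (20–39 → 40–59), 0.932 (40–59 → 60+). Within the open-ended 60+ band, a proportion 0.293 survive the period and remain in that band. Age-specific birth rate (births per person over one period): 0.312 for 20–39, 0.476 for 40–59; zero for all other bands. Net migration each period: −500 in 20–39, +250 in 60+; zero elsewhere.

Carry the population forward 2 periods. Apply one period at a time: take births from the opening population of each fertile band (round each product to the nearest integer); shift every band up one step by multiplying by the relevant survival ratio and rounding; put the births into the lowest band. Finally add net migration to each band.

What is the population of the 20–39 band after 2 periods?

Numbering the groups 1..4 from youngest to oldest:
Period 1.
Births: 5200 × 0.312 = 1622, 6700 × 0.476 = 3189 → 4811
Group 2: 19000 × 0.955 = 18145
Group 3: 5200 × 0.967 = 5028
Group 4: 6700 × 0.932 + 3200 × 0.293 = 6244 + 938 = 7182
Net migration: Group 2 − 500 → 17645; Group 4 + 250 → 7432
Giving 4811 / 17645 / 5028 / 7432.
Period 2.
Births: 17645 × 0.312 = 5505, 5028 × 0.476 = 2393 → 7898
Group 2: 4811 × 0.955 = 4595
Group 3: 17645 × 0.967 = 17063
Group 4: 5028 × 0.932 + 7432 × 0.293 = 4686 + 2178 = 6864
Net migration: Group 2 − 500 → 4095; Group 4 + 250 → 7114
Giving 7898 / 4095 / 17063 / 7114.

4095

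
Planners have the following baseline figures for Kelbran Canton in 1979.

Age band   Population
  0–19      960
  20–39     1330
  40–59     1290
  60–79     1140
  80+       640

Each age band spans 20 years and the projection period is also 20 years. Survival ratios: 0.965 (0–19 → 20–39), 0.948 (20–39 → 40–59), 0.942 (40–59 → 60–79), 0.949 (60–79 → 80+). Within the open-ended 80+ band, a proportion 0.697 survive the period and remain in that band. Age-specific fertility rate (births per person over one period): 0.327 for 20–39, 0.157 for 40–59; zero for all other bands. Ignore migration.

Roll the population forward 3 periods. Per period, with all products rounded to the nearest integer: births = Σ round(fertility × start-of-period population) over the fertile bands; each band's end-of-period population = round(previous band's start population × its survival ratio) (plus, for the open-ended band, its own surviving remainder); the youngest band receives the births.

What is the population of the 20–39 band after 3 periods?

483

Let band 1 be 0–19 through band 5 = 80+.
Period 1.
Births: 1330 * 0.327 = 435, 1290 * 0.157 = 203 → total 638
Band 2: 960 * 0.965 = 926
Band 3: 1330 * 0.948 = 1261
Band 4: 1290 * 0.942 = 1215
Band 5: 1140 * 0.949 + 640 * 0.697 = 1082 + 446 = 1528
Giving 638 / 926 / 1261 / 1215 / 1528.
Period 2.
Births: 926 * 0.327 = 303, 1261 * 0.157 = 198 → total 501
Band 2: 638 * 0.965 = 616
Band 3: 926 * 0.948 = 878
Band 4: 1261 * 0.942 = 1188
Band 5: 1215 * 0.949 + 1528 * 0.697 = 1153 + 1065 = 2218
Giving 501 / 616 / 878 / 1188 / 2218.
Period 3.
Births: 616 * 0.327 = 201, 878 * 0.157 = 138 → total 339
Band 2: 501 * 0.965 = 483
Band 3: 616 * 0.948 = 584
Band 4: 878 * 0.942 = 827
Band 5: 1188 * 0.949 + 2218 * 0.697 = 1127 + 1546 = 2673
Giving 339 / 483 / 584 / 827 / 2673.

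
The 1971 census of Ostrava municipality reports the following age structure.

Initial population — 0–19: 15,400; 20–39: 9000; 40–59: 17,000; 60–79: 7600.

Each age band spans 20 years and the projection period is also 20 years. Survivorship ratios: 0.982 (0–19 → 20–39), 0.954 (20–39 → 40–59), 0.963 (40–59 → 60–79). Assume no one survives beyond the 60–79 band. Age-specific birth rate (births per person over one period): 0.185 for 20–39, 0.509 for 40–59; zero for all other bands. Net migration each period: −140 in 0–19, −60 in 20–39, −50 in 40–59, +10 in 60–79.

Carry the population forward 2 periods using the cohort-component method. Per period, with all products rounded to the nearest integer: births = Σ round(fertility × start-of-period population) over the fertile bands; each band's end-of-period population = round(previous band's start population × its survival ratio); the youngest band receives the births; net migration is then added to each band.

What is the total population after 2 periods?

39477

(Bands numbered youngest = 1 to oldest = 4.)
Period 1.
Births: 9000 × 0.185 = 1665, 17000 × 0.509 = 8653 → total 10318
Band 2: 15400 × 0.982 = 15123
Band 3: 9000 × 0.954 = 8586
Band 4: 17000 × 0.963 = 16371
Net migration: Band 1 − 140 → 10178; Band 2 − 60 → 15063; Band 3 − 50 → 8536; Band 4 + 10 → 16381
End of period: [10178, 15063, 8536, 16381]
Period 2.
Births: 15063 × 0.185 = 2787, 8536 × 0.509 = 4345 → total 7132
Band 2: 10178 × 0.982 = 9995
Band 3: 15063 × 0.954 = 14370
Band 4: 8536 × 0.963 = 8220
Net migration: Band 1 − 140 → 6992; Band 2 − 60 → 9935; Band 3 − 50 → 14320; Band 4 + 10 → 8230
End of period: [6992, 9935, 14320, 8230]
Total after period 2: 6992 + 9935 + 14320 + 8230 = 39477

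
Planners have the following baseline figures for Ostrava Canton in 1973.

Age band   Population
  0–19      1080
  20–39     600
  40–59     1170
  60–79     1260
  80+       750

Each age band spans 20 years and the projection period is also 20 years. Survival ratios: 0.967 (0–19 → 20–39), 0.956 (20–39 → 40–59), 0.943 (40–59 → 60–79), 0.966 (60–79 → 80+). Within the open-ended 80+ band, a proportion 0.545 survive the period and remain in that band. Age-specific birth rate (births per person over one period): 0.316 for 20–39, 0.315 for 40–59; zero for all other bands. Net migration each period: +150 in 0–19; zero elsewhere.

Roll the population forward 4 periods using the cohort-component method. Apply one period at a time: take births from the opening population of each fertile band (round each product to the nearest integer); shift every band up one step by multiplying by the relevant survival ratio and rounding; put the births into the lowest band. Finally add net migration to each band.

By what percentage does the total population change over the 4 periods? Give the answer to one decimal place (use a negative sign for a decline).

-13.1

Period 1:
Births: 600 * 0.316 = 190 ; 1170 * 0.315 = 369 → total 559
20–39: 1080 * 0.967 = 1044
40–59: 600 * 0.956 = 574
60–79: 1170 * 0.943 = 1103
80+: 1260 * 0.966 + 750 * 0.545 = 1217 + 409 = 1626
Net migration: 0–19 + 150 → 709
Population now: 0–19=709, 20–39=1044, 40–59=574, 60–79=1103, 80+=1626
Period 2:
Births: 1044 * 0.316 = 330 ; 574 * 0.315 = 181 → total 511
20–39: 709 * 0.967 = 686
40–59: 1044 * 0.956 = 998
60–79: 574 * 0.943 = 541
80+: 1103 * 0.966 + 1626 * 0.545 = 1065 + 886 = 1951
Net migration: 0–19 + 150 → 661
Population now: 0–19=661, 20–39=686, 40–59=998, 60–79=541, 80+=1951
Period 3:
Births: 686 * 0.316 = 217 ; 998 * 0.315 = 314 → total 531
20–39: 661 * 0.967 = 639
40–59: 686 * 0.956 = 656
60–79: 998 * 0.943 = 941
80+: 541 * 0.966 + 1951 * 0.545 = 523 + 1063 = 1586
Net migration: 0–19 + 150 → 681
Population now: 0–19=681, 20–39=639, 40–59=656, 60–79=941, 80+=1586
Period 4:
Births: 639 * 0.316 = 202 ; 656 * 0.315 = 207 → total 409
20–39: 681 * 0.967 = 659
40–59: 639 * 0.956 = 611
60–79: 656 * 0.943 = 619
80+: 941 * 0.966 + 1586 * 0.545 = 909 + 864 = 1773
Net migration: 0–19 + 150 → 559
Population now: 0–19=559, 20–39=659, 40–59=611, 60–79=619, 80+=1773
Total: 4860 → 4221; change = -639; percentage change = -13.1%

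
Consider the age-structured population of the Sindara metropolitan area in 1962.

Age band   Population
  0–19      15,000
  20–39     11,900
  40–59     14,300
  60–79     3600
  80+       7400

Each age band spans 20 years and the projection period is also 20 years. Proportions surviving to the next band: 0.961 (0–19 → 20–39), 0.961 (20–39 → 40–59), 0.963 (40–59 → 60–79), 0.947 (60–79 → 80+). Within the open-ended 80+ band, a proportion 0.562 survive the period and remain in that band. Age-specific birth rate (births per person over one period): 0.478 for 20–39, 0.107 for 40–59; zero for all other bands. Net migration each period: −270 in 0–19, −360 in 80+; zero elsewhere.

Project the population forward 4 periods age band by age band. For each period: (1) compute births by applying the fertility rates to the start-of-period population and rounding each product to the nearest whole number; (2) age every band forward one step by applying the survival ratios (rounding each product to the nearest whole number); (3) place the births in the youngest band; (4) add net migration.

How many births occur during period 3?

Numbering the bands 1..5 from youngest to oldest:
— Period 1 —
Births: 11900 × 0.478 = 5688 ; 14300 × 0.107 = 1530 — total 7218
Band 2: 15000 × 0.961 = 14415
Band 3: 11900 × 0.961 = 11436
Band 4: 14300 × 0.963 = 13771
Band 5: 3600 × 0.947 + 7400 × 0.562 = 3409 + 4159 = 7568
Net migration: Band 1 − 270 → 6948; Band 5 − 360 → 7208
→ [6948, 14415, 11436, 13771, 7208]
— Period 2 —
Births: 14415 × 0.478 = 6890 ; 11436 × 0.107 = 1224 — total 8114
Band 2: 6948 × 0.961 = 6677
Band 3: 14415 × 0.961 = 13853
Band 4: 11436 × 0.963 = 11013
Band 5: 13771 × 0.947 + 7208 × 0.562 = 13041 + 4051 = 17092
Net migration: Band 1 − 270 → 7844; Band 5 − 360 → 16732
→ [7844, 6677, 13853, 11013, 16732]
— Period 3 —
Births: 6677 × 0.478 = 3192 ; 13853 × 0.107 = 1482 — total 4674
Band 2: 7844 × 0.961 = 7538
Band 3: 6677 × 0.961 = 6417
Band 4: 13853 × 0.963 = 13340
Band 5: 11013 × 0.947 + 16732 × 0.562 = 10429 + 9403 = 19832
Net migration: Band 1 − 270 → 4404; Band 5 − 360 → 19472
→ [4404, 7538, 6417, 13340, 19472]

4674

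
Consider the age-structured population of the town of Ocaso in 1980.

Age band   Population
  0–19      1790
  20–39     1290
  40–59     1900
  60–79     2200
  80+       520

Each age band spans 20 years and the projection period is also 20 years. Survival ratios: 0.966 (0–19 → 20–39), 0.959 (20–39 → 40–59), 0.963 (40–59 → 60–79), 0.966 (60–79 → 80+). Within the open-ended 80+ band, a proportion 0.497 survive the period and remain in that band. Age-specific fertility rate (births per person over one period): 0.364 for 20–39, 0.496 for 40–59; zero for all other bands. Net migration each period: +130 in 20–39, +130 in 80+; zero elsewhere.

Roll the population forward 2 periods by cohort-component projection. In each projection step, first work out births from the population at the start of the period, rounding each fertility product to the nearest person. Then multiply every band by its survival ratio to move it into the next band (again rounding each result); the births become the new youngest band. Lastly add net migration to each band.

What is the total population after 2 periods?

Period 1.
Births: 1290 × 0.364 = 470  |  1900 × 0.496 = 942 — total 1412
20–39: 1790 × 0.966 = 1729
40–59: 1290 × 0.959 = 1237
60–79: 1900 × 0.963 = 1830
80+: 2200 × 0.966 + 520 × 0.497 = 2125 + 258 = 2383
Net migration: 20–39 + 130 → 1859; 80+ + 130 → 2513
→ [1412, 1859, 1237, 1830, 2513]
Period 2.
Births: 1859 × 0.364 = 677  |  1237 × 0.496 = 614 — total 1291
20–39: 1412 × 0.966 = 1364
40–59: 1859 × 0.959 = 1783
60–79: 1237 × 0.963 = 1191
80+: 1830 × 0.966 + 2513 × 0.497 = 1768 + 1249 = 3017
Net migration: 20–39 + 130 → 1494; 80+ + 130 → 3147
→ [1291, 1494, 1783, 1191, 3147]
Total after period 2: 1291 + 1494 + 1783 + 1191 + 3147 = 8906

8906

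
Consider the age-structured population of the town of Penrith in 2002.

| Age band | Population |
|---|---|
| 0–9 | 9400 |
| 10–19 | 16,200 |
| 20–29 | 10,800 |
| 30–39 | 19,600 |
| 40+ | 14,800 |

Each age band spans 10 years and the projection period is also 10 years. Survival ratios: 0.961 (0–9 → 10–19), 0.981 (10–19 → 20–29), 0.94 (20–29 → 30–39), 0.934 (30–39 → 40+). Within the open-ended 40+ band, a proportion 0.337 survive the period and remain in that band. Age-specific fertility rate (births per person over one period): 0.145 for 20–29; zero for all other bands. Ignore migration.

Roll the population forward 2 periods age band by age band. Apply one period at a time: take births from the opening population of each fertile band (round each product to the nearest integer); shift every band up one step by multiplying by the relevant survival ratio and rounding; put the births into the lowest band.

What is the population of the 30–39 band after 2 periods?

— Period 1 —
Births: 10800 × 0.145 = 1566
10–19: 9400 × 0.961 = 9033
20–29: 16200 × 0.981 = 15892
30–39: 10800 × 0.94 = 10152
40+: 19600 × 0.934 + 14800 × 0.337 = 18306 + 4988 = 23294
Population now: 0–9=1566, 10–19=9033, 20–29=15892, 30–39=10152, 40+=23294
— Period 2 —
Births: 15892 × 0.145 = 2304
10–19: 1566 × 0.961 = 1505
20–29: 9033 × 0.981 = 8861
30–39: 15892 × 0.94 = 14938
40+: 10152 × 0.934 + 23294 × 0.337 = 9482 + 7850 = 17332
Population now: 0–9=2304, 10–19=1505, 20–29=8861, 30–39=14938, 40+=17332

14938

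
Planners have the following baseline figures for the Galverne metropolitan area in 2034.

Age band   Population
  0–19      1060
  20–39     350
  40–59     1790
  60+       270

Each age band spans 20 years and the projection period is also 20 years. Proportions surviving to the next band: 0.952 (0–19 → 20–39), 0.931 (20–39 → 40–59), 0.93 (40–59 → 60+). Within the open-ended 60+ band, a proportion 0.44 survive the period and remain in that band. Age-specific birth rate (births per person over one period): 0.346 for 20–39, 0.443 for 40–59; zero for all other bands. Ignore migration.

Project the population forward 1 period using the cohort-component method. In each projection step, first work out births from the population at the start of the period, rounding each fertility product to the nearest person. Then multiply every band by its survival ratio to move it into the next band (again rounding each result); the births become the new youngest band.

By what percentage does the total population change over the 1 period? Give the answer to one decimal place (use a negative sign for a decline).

After projecting period 1:
Births: 350 × 0.346 = 121  |  1790 × 0.443 = 793 — total 914
20–39: 1060 × 0.952 = 1009
40–59: 350 × 0.931 = 326
60+: 1790 × 0.93 + 270 × 0.44 = 1665 + 119 = 1784
Population now: 0–19=914, 20–39=1009, 40–59=326, 60+=1784
Total: 3470 → 4033; change = 563; percentage change = 16.2%

16.2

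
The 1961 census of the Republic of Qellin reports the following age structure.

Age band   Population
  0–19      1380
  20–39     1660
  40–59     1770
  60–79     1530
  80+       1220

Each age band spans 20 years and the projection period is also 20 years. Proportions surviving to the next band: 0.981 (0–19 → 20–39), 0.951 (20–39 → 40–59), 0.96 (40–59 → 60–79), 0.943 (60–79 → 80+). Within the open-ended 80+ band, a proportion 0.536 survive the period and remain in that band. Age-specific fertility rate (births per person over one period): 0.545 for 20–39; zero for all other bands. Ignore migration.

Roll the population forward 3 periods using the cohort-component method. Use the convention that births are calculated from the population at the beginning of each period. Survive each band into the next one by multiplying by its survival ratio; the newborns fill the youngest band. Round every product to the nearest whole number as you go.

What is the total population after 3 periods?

Period 1.
Births: 1660 × 0.545 = 905
20–39: 1380 × 0.981 = 1354
40–59: 1660 × 0.951 = 1579
60–79: 1770 × 0.96 = 1699
80+: 1530 × 0.943 + 1220 × 0.536 = 1443 + 654 = 2097
Population now: 0–19=905, 20–39=1354, 40–59=1579, 60–79=1699, 80+=2097
Period 2.
Births: 1354 × 0.545 = 738
20–39: 905 × 0.981 = 888
40–59: 1354 × 0.951 = 1288
60–79: 1579 × 0.96 = 1516
80+: 1699 × 0.943 + 2097 × 0.536 = 1602 + 1124 = 2726
Population now: 0–19=738, 20–39=888, 40–59=1288, 60–79=1516, 80+=2726
Period 3.
Births: 888 × 0.545 = 484
20–39: 738 × 0.981 = 724
40–59: 888 × 0.951 = 844
60–79: 1288 × 0.96 = 1236
80+: 1516 × 0.943 + 2726 × 0.536 = 1430 + 1461 = 2891
Population now: 0–19=484, 20–39=724, 40–59=844, 60–79=1236, 80+=2891
Total after period 3: 484 + 724 + 844 + 1236 + 2891 = 6179

6179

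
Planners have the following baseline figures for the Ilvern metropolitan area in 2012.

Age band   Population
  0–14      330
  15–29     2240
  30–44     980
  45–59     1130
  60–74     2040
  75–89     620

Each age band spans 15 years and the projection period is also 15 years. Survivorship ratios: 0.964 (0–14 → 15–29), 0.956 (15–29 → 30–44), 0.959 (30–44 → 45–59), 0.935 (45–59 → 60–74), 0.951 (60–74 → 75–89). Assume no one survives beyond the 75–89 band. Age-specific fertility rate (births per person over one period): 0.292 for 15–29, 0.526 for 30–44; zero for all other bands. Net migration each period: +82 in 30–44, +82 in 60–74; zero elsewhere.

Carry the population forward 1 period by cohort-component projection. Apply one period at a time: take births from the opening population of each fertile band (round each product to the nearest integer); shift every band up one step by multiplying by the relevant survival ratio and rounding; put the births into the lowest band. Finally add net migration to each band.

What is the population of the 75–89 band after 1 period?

Let group 1 be 0–14 through group 6 = 75–89.
Period 1.
Births: 2240 × 0.292 = 654 ; 980 × 0.526 = 515 → total 1169
Group 2: 330 × 0.964 = 318
Group 3: 2240 × 0.956 = 2141
Group 4: 980 × 0.959 = 940
Group 5: 1130 × 0.935 = 1057
Group 6: 2040 × 0.951 = 1940
Net migration: Group 3 + 82 → 2223; Group 5 + 82 → 1139
End of period: [1169, 318, 2223, 940, 1139, 1940]

1940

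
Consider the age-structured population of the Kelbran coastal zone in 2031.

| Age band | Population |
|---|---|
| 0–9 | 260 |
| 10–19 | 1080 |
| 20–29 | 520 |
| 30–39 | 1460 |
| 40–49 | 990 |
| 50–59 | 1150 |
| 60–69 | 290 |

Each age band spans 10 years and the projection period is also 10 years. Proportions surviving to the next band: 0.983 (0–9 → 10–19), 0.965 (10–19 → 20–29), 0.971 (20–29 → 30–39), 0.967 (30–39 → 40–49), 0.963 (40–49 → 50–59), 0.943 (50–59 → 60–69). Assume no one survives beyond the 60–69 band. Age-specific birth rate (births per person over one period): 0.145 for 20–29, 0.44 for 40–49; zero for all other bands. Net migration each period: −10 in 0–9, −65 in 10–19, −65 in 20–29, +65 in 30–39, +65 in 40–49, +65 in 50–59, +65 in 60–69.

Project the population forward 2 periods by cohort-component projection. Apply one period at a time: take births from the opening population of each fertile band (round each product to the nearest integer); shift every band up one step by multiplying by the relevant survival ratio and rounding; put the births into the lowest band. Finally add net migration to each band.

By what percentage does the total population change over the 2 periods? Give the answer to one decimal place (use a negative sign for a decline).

Numbering the groups 1..7 from youngest to oldest:
Period 1.
Births: 520 × 0.145 = 75, 990 × 0.44 = 436 → total 511
Group 2: 260 × 0.983 = 256
Group 3: 1080 × 0.965 = 1042
Group 4: 520 × 0.971 = 505
Group 5: 1460 × 0.967 = 1412
Group 6: 990 × 0.963 = 953
Group 7: 1150 × 0.943 = 1084
Net migration: Group 1 − 10 → 501; Group 2 − 65 → 191; Group 3 − 65 → 977; Group 4 + 65 → 570; Group 5 + 65 → 1477; Group 6 + 65 → 1018; Group 7 + 65 → 1149
End of period: [501, 191, 977, 570, 1477, 1018, 1149]
Period 2.
Births: 977 × 0.145 = 142, 1477 × 0.44 = 650 → total 792
Group 2: 501 × 0.983 = 492
Group 3: 191 × 0.965 = 184
Group 4: 977 × 0.971 = 949
Group 5: 570 × 0.967 = 551
Group 6: 1477 × 0.963 = 1422
Group 7: 1018 × 0.943 = 960
Net migration: Group 1 − 10 → 782; Group 2 − 65 → 427; Group 3 − 65 → 119; Group 4 + 65 → 1014; Group 5 + 65 → 616; Group 6 + 65 → 1487; Group 7 + 65 → 1025
End of period: [782, 427, 119, 1014, 616, 1487, 1025]
Total: 5750 → 5470; change = -280; percentage change = -4.9%

-4.9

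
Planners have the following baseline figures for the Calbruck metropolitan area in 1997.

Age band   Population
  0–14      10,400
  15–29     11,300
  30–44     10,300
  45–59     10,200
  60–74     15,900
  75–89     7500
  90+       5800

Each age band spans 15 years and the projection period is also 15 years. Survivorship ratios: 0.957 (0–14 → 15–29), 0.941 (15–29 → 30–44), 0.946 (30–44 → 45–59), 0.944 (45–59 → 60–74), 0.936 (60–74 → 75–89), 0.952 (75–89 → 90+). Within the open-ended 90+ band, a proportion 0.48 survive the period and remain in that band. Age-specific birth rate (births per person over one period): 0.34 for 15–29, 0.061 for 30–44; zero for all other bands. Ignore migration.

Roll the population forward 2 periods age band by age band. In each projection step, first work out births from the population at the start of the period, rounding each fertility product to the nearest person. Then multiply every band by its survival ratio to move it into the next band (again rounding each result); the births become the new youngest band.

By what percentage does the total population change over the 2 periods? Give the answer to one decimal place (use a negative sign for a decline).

[period 1]
Births: 11300 × 0.34 = 3842  |  10300 × 0.061 = 628 — total 4470
15–29: 10400 × 0.957 = 9953
30–44: 11300 × 0.941 = 10633
45–59: 10300 × 0.946 = 9744
60–74: 10200 × 0.944 = 9629
75–89: 15900 × 0.936 = 14882
90+: 7500 × 0.952 + 5800 × 0.48 = 7140 + 2784 = 9924
Population now: 0–14=4470, 15–29=9953, 30–44=10633, 45–59=9744, 60–74=9629, 75–89=14882, 90+=9924
[period 2]
Births: 9953 × 0.34 = 3384  |  10633 × 0.061 = 649 — total 4033
15–29: 4470 × 0.957 = 4278
30–44: 9953 × 0.941 = 9366
45–59: 10633 × 0.946 = 10059
60–74: 9744 × 0.944 = 9198
75–89: 9629 × 0.936 = 9013
90+: 14882 × 0.952 + 9924 × 0.48 = 14168 + 4764 = 18932
Population now: 0–14=4033, 15–29=4278, 30–44=9366, 45–59=10059, 60–74=9198, 75–89=9013, 90+=18932
Total: 71400 → 64879; change = -6521; percentage change = -9.1%

-9.1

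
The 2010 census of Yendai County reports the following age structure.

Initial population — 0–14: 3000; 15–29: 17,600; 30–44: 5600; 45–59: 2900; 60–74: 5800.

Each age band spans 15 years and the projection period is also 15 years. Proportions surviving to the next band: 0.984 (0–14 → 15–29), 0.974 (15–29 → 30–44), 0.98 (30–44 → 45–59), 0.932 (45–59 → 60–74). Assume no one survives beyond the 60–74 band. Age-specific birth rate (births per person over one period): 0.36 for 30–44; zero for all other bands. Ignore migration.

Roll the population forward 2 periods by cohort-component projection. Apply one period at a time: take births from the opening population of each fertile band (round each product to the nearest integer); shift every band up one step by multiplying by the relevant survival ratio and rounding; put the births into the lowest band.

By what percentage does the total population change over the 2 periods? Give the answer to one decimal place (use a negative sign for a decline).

-5.6

Period 1.
Births: 5600 × 0.36 = 2016
15–29: 3000 × 0.984 = 2952
30–44: 17600 × 0.974 = 17142
45–59: 5600 × 0.98 = 5488
60–74: 2900 × 0.932 = 2703
→ [2016, 2952, 17142, 5488, 2703]
Period 2.
Births: 17142 × 0.36 = 6171
15–29: 2016 × 0.984 = 1984
30–44: 2952 × 0.974 = 2875
45–59: 17142 × 0.98 = 16799
60–74: 5488 × 0.932 = 5115
→ [6171, 1984, 2875, 16799, 5115]
Total: 34900 → 32944; change = -1956; percentage change = -5.6%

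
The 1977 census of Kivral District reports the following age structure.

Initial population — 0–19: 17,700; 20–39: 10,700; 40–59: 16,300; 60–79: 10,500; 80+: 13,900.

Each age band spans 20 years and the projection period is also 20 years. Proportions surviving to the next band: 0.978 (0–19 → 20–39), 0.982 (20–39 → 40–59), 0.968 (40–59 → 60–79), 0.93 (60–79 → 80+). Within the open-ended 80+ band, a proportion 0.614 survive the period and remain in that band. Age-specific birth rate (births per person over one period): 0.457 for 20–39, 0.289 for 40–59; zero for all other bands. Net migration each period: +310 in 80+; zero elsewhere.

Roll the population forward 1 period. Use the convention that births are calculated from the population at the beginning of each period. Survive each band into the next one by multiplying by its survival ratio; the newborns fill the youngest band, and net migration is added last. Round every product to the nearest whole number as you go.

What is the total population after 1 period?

71807

[period 1]
Births: 10700 × 0.457 = 4890  |  16300 × 0.289 = 4711 ⇒ total 9601
20–39: 17700 × 0.978 = 17311
40–59: 10700 × 0.982 = 10507
60–79: 16300 × 0.968 = 15778
80+: 10500 × 0.93 + 13900 × 0.614 = 9765 + 8535 = 18300
Net migration: 80+ + 310 → 18610
Giving 9601 / 17311 / 10507 / 15778 / 18610.
Total after period 1: 9601 + 17311 + 10507 + 15778 + 18610 = 71807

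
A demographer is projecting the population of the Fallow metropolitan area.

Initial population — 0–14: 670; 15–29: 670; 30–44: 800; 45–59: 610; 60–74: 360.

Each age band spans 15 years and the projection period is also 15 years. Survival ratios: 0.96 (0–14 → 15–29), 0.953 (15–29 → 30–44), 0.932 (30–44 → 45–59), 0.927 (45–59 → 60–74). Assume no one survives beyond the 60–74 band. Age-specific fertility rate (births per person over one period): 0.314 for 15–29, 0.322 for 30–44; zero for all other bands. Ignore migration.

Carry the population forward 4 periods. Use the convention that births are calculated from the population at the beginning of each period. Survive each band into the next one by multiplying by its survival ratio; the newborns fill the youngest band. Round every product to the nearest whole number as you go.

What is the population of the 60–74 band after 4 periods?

Period 1.
Births: 670 * 0.314 = 210, 800 * 0.322 = 258 — total 468
15–29: 670 * 0.96 = 643
30–44: 670 * 0.953 = 639
45–59: 800 * 0.932 = 746
60–74: 610 * 0.927 = 565
Giving 468 / 643 / 639 / 746 / 565.
Period 2.
Births: 643 * 0.314 = 202, 639 * 0.322 = 206 — total 408
15–29: 468 * 0.96 = 449
30–44: 643 * 0.953 = 613
45–59: 639 * 0.932 = 596
60–74: 746 * 0.927 = 692
Giving 408 / 449 / 613 / 596 / 692.
Period 3.
Births: 449 * 0.314 = 141, 613 * 0.322 = 197 — total 338
15–29: 408 * 0.96 = 392
30–44: 449 * 0.953 = 428
45–59: 613 * 0.932 = 571
60–74: 596 * 0.927 = 552
Giving 338 / 392 / 428 / 571 / 552.
Period 4.
Births: 392 * 0.314 = 123, 428 * 0.322 = 138 — total 261
15–29: 338 * 0.96 = 324
30–44: 392 * 0.953 = 374
45–59: 428 * 0.932 = 399
60–74: 571 * 0.927 = 529
Giving 261 / 324 / 374 / 399 / 529.

529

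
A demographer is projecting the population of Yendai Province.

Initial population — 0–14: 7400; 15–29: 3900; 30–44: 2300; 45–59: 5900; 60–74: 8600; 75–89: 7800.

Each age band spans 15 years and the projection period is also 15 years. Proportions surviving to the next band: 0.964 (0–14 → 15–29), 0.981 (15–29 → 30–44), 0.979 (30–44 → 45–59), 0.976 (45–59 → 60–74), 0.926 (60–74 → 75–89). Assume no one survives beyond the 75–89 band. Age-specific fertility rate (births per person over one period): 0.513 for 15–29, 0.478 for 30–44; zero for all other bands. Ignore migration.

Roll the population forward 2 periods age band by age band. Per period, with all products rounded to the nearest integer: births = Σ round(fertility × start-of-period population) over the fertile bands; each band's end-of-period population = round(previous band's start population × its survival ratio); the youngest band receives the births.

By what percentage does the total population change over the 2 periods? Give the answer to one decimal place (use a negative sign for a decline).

Let band 1 be 0–14 through band 6 = 75–89.
After projecting period 1:
Births: 3900 × 0.513 = 2001, 2300 × 0.478 = 1099 → 3100
Band 2: 7400 × 0.964 = 7134
Band 3: 3900 × 0.981 = 3826
Band 4: 2300 × 0.979 = 2252
Band 5: 5900 × 0.976 = 5758
Band 6: 8600 × 0.926 = 7964
Giving 3100 / 7134 / 3826 / 2252 / 5758 / 7964.
After projecting period 2:
Births: 7134 × 0.513 = 3660, 3826 × 0.478 = 1829 → 5489
Band 2: 3100 × 0.964 = 2988
Band 3: 7134 × 0.981 = 6998
Band 4: 3826 × 0.979 = 3746
Band 5: 2252 × 0.976 = 2198
Band 6: 5758 × 0.926 = 5332
Giving 5489 / 2988 / 6998 / 3746 / 2198 / 5332.
Total: 35900 → 26751; change = -9149; percentage change = -25.5%

-25.5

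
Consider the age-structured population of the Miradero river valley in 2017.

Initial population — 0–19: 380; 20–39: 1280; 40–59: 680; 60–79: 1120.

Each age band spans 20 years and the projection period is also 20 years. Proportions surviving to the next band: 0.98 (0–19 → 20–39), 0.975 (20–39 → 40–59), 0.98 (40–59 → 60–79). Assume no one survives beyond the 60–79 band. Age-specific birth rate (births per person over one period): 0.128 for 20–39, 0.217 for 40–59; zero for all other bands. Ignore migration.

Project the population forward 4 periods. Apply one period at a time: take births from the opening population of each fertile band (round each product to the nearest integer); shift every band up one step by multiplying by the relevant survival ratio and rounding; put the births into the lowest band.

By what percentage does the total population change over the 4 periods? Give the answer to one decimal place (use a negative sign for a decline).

-76.4

After projecting period 1:
Births: 1280 × 0.128 = 164  |  680 × 0.217 = 148 → total 312
20–39: 380 × 0.98 = 372
40–59: 1280 × 0.975 = 1248
60–79: 680 × 0.98 = 666
→ [312, 372, 1248, 666]
After projecting period 2:
Births: 372 × 0.128 = 48  |  1248 × 0.217 = 271 → total 319
20–39: 312 × 0.98 = 306
40–59: 372 × 0.975 = 363
60–79: 1248 × 0.98 = 1223
→ [319, 306, 363, 1223]
After projecting period 3:
Births: 306 × 0.128 = 39  |  363 × 0.217 = 79 → total 118
20–39: 319 × 0.98 = 313
40–59: 306 × 0.975 = 298
60–79: 363 × 0.98 = 356
→ [118, 313, 298, 356]
After projecting period 4:
Births: 313 × 0.128 = 40  |  298 × 0.217 = 65 → total 105
20–39: 118 × 0.98 = 116
40–59: 313 × 0.975 = 305
60–79: 298 × 0.98 = 292
→ [105, 116, 305, 292]
Total: 3460 → 818; change = -2642; percentage change = -76.4%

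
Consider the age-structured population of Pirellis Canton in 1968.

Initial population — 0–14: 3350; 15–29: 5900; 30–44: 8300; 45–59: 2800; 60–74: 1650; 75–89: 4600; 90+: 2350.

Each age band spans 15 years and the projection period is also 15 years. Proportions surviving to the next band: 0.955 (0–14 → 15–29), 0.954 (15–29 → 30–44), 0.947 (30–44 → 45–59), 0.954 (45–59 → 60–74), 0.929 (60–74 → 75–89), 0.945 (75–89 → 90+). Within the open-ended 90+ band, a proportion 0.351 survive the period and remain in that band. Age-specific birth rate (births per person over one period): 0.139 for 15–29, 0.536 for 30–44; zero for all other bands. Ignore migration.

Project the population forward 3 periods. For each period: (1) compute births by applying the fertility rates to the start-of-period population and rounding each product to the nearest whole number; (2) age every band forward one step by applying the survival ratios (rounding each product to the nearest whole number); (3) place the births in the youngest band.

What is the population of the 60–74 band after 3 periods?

After projecting period 1:
Births: 5900 × 0.139 = 820, 8300 × 0.536 = 4449 ⇒ total 5269
15–29: 3350 × 0.955 = 3199
30–44: 5900 × 0.954 = 5629
45–59: 8300 × 0.947 = 7860
60–74: 2800 × 0.954 = 2671
75–89: 1650 × 0.929 = 1533
90+: 4600 × 0.945 + 2350 × 0.351 = 4347 + 825 = 5172
→ [5269, 3199, 5629, 7860, 2671, 1533, 5172]
After projecting period 2:
Births: 3199 × 0.139 = 445, 5629 × 0.536 = 3017 ⇒ total 3462
15–29: 5269 × 0.955 = 5032
30–44: 3199 × 0.954 = 3052
45–59: 5629 × 0.947 = 5331
60–74: 7860 × 0.954 = 7498
75–89: 2671 × 0.929 = 2481
90+: 1533 × 0.945 + 5172 × 0.351 = 1449 + 1815 = 3264
→ [3462, 5032, 3052, 5331, 7498, 2481, 3264]
After projecting period 3:
Births: 5032 × 0.139 = 699, 3052 × 0.536 = 1636 ⇒ total 2335
15–29: 3462 × 0.955 = 3306
30–44: 5032 × 0.954 = 4801
45–59: 3052 × 0.947 = 2890
60–74: 5331 × 0.954 = 5086
75–89: 7498 × 0.929 = 6966
90+: 2481 × 0.945 + 3264 × 0.351 = 2345 + 1146 = 3491
→ [2335, 3306, 4801, 2890, 5086, 6966, 3491]

5086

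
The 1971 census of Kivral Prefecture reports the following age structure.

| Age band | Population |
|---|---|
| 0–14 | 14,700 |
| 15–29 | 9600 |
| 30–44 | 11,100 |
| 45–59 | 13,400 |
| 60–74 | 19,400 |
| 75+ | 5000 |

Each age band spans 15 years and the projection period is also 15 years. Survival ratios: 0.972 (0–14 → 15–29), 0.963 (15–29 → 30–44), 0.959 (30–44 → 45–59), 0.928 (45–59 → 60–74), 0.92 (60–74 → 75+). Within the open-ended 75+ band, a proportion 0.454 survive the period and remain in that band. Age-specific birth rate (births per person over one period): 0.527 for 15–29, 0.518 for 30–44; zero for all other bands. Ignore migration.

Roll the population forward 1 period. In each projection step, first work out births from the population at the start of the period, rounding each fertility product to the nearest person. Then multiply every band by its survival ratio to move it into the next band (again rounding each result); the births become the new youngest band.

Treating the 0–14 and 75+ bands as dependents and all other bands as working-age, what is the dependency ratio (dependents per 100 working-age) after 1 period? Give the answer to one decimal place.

66.3

[period 1]
Births: 9600 × 0.527 = 5059, 11100 × 0.518 = 5750 ⇒ total 10809
15–29: 14700 × 0.972 = 14288
30–44: 9600 × 0.963 = 9245
45–59: 11100 × 0.959 = 10645
60–74: 13400 × 0.928 = 12435
75+: 19400 × 0.92 + 5000 × 0.454 = 17848 + 2270 = 20118
Giving 10809 / 14288 / 9245 / 10645 / 12435 / 20118.
Dependents (band 0–14 + band 75+) = 10809 + 20118 = 30927; working-age = 46613; ratio = 30927/46613 × 100 = 66.3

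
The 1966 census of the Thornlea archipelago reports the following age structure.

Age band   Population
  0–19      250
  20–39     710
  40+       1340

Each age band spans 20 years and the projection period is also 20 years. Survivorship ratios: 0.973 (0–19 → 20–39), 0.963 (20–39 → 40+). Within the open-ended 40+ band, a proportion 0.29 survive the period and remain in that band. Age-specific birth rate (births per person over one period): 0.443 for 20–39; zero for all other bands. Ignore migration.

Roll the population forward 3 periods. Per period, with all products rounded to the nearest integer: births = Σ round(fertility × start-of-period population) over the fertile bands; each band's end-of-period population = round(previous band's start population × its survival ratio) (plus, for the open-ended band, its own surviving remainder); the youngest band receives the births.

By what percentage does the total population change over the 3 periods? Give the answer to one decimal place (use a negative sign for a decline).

Numbering the groups 1..3 from youngest to oldest:
— Period 1 —
Births: 710 × 0.443 = 315
Group 2: 250 × 0.973 = 243
Group 3: 710 × 0.963 + 1340 × 0.29 = 684 + 389 = 1073
Population now: 0–19=315, 20–39=243, 40+=1073
— Period 2 —
Births: 243 × 0.443 = 108
Group 2: 315 × 0.973 = 306
Group 3: 243 × 0.963 + 1073 × 0.29 = 234 + 311 = 545
Population now: 0–19=108, 20–39=306, 40+=545
— Period 3 —
Births: 306 × 0.443 = 136
Group 2: 108 × 0.973 = 105
Group 3: 306 × 0.963 + 545 × 0.29 = 295 + 158 = 453
Population now: 0–19=136, 20–39=105, 40+=453
Total: 2300 → 694; change = -1606; percentage change = -69.8%

-69.8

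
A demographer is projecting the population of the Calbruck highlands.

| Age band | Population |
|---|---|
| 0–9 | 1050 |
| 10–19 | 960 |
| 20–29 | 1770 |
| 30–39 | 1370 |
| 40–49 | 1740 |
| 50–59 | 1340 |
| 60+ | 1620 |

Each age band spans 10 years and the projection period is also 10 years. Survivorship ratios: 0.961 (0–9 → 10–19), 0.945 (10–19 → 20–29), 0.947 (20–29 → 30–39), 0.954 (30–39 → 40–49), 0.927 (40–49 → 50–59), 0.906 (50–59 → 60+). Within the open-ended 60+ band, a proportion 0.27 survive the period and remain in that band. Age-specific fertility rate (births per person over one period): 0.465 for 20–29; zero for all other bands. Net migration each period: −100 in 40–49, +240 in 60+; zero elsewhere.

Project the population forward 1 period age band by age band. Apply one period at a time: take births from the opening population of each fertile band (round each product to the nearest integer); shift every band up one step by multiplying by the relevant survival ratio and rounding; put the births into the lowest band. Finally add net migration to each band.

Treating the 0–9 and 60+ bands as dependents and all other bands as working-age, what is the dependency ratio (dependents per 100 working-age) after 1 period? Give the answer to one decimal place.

42.3

[period 1]
Births: 1770 × 0.465 = 823
10–19: 1050 × 0.961 = 1009
20–29: 960 × 0.945 = 907
30–39: 1770 × 0.947 = 1676
40–49: 1370 × 0.954 = 1307
50–59: 1740 × 0.927 = 1613
60+: 1340 × 0.906 + 1620 × 0.27 = 1214 + 437 = 1651
Net migration: 40–49 − 100 → 1207; 60+ + 240 → 1891
Population now: 0–9=823, 10–19=1009, 20–29=907, 30–39=1676, 40–49=1207, 50–59=1613, 60+=1891
Dependents (band 0–9 + band 60+) = 823 + 1891 = 2714; working-age = 6412; ratio = 2714/6412 × 100 = 42.3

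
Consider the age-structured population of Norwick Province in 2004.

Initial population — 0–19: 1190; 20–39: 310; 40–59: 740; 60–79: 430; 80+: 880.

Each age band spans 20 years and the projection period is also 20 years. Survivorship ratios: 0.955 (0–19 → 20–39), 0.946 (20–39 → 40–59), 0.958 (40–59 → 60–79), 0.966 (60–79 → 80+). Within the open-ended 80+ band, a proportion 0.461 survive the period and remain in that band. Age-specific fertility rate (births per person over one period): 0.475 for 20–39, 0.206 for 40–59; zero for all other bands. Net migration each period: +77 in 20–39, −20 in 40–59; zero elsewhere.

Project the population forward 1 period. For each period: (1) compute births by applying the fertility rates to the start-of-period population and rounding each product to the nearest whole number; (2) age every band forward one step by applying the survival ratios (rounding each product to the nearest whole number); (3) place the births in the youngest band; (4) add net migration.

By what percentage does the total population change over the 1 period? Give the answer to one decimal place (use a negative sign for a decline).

After projecting period 1:
Births: 310 × 0.475 = 147 ; 740 × 0.206 = 152 ⇒ total 299
20–39: 1190 × 0.955 = 1136
40–59: 310 × 0.946 = 293
60–79: 740 × 0.958 = 709
80+: 430 × 0.966 + 880 × 0.461 = 415 + 406 = 821
Net migration: 20–39 + 77 → 1213; 40–59 − 20 → 273
Population now: 0–19=299, 20–39=1213, 40–59=273, 60–79=709, 80+=821
Total: 3550 → 3315; change = -235; percentage change = -6.6%

-6.6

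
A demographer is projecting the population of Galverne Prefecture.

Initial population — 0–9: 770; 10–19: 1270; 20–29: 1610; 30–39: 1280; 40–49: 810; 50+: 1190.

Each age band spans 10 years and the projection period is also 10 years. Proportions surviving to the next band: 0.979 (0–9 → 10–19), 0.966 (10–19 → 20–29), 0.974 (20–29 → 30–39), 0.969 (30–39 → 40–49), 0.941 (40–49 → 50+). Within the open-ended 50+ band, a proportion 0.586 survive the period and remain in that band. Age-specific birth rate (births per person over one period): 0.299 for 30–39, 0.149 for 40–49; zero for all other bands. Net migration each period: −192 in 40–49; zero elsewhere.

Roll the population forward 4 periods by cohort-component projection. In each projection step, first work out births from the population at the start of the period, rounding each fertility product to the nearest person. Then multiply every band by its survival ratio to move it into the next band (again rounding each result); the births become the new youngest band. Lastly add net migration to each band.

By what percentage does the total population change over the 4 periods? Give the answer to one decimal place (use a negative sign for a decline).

Numbering the groups 1..6 from youngest to oldest:
— Period 1 —
Births: 1280 × 0.299 = 383  |  810 × 0.149 = 121 → total 504
Group 2: 770 × 0.979 = 754
Group 3: 1270 × 0.966 = 1227
Group 4: 1610 × 0.974 = 1568
Group 5: 1280 × 0.969 = 1240
Group 6: 810 × 0.941 + 1190 × 0.586 = 762 + 697 = 1459
Net migration: Group 5 − 192 → 1048
Giving 504 / 754 / 1227 / 1568 / 1048 / 1459.
— Period 2 —
Births: 1568 × 0.299 = 469  |  1048 × 0.149 = 156 → total 625
Group 2: 504 × 0.979 = 493
Group 3: 754 × 0.966 = 728
Group 4: 1227 × 0.974 = 1195
Group 5: 1568 × 0.969 = 1519
Group 6: 1048 × 0.941 + 1459 × 0.586 = 986 + 855 = 1841
Net migration: Group 5 − 192 → 1327
Giving 625 / 493 / 728 / 1195 / 1327 / 1841.
— Period 3 —
Births: 1195 × 0.299 = 357  |  1327 × 0.149 = 198 → total 555
Group 2: 625 × 0.979 = 612
Group 3: 493 × 0.966 = 476
Group 4: 728 × 0.974 = 709
Group 5: 1195 × 0.969 = 1158
Group 6: 1327 × 0.941 + 1841 × 0.586 = 1249 + 1079 = 2328
Net migration: Group 5 − 192 → 966
Giving 555 / 612 / 476 / 709 / 966 / 2328.
— Period 4 —
Births: 709 × 0.299 = 212  |  966 × 0.149 = 144 → total 356
Group 2: 555 × 0.979 = 543
Group 3: 612 × 0.966 = 591
Group 4: 476 × 0.974 = 464
Group 5: 709 × 0.969 = 687
Group 6: 966 × 0.941 + 2328 × 0.586 = 909 + 1364 = 2273
Net migration: Group 5 − 192 → 495
Giving 356 / 543 / 591 / 464 / 495 / 2273.
Total: 6930 → 4722; change = -2208; percentage change = -31.9%

-31.9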